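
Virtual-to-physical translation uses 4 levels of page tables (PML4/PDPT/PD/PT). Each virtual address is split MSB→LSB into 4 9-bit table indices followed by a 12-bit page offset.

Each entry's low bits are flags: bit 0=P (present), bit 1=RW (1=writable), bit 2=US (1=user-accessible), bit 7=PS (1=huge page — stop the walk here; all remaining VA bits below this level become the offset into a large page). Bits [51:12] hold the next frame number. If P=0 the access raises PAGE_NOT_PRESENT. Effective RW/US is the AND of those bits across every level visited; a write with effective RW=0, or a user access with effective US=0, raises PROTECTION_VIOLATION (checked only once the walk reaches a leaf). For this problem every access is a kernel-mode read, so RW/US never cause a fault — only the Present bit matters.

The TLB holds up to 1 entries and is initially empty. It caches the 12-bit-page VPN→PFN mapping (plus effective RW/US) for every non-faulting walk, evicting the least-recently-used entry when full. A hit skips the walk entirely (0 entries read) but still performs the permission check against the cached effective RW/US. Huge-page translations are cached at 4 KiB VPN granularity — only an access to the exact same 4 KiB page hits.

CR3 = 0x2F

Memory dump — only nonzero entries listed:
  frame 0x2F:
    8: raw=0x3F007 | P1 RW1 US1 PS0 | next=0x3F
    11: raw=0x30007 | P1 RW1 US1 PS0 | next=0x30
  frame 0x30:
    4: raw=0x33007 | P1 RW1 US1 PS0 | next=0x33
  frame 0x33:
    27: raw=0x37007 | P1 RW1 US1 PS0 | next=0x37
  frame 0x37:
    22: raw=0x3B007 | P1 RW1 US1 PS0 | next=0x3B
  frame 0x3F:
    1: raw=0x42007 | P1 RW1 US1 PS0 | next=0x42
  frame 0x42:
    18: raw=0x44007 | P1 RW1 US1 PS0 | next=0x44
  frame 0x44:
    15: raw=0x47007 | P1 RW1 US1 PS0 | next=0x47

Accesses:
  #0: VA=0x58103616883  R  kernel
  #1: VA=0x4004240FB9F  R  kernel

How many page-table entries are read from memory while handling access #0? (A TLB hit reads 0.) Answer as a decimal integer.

Trace:
#0 VA=0x58103616883 (r,kernel):
  [0] read 0x2F idx=11: raw=0x30007 flags P=1 W=1 U=1 S=0
  [1] read 0x30 idx=4: raw=0x33007 flags P=1 W=1 U=1 S=0
  [2] read 0x33 idx=27: raw=0x37007 flags P=1 W=1 U=1 S=0
  [3] read 0x37 idx=22: raw=0x3B007 flags P=1 W=1 U=1 S=0
  → PA=0x3B883  (4 entries read)
#1 VA=0x4004240FB9F (r,kernel):
  [0] read 0x2F idx=8: raw=0x3F007 flags P=1 W=1 U=1 S=0
  [1] read 0x3F idx=1: raw=0x42007 flags P=1 W=1 U=1 S=0
  [2] read 0x42 idx=18: raw=0x44007 flags P=1 W=1 U=1 S=0
  [3] read 0x44 idx=15: raw=0x47007 flags P=1 W=1 U=1 S=0
  → PA=0x47B9F  (4 entries read)

Entries read for #0: 4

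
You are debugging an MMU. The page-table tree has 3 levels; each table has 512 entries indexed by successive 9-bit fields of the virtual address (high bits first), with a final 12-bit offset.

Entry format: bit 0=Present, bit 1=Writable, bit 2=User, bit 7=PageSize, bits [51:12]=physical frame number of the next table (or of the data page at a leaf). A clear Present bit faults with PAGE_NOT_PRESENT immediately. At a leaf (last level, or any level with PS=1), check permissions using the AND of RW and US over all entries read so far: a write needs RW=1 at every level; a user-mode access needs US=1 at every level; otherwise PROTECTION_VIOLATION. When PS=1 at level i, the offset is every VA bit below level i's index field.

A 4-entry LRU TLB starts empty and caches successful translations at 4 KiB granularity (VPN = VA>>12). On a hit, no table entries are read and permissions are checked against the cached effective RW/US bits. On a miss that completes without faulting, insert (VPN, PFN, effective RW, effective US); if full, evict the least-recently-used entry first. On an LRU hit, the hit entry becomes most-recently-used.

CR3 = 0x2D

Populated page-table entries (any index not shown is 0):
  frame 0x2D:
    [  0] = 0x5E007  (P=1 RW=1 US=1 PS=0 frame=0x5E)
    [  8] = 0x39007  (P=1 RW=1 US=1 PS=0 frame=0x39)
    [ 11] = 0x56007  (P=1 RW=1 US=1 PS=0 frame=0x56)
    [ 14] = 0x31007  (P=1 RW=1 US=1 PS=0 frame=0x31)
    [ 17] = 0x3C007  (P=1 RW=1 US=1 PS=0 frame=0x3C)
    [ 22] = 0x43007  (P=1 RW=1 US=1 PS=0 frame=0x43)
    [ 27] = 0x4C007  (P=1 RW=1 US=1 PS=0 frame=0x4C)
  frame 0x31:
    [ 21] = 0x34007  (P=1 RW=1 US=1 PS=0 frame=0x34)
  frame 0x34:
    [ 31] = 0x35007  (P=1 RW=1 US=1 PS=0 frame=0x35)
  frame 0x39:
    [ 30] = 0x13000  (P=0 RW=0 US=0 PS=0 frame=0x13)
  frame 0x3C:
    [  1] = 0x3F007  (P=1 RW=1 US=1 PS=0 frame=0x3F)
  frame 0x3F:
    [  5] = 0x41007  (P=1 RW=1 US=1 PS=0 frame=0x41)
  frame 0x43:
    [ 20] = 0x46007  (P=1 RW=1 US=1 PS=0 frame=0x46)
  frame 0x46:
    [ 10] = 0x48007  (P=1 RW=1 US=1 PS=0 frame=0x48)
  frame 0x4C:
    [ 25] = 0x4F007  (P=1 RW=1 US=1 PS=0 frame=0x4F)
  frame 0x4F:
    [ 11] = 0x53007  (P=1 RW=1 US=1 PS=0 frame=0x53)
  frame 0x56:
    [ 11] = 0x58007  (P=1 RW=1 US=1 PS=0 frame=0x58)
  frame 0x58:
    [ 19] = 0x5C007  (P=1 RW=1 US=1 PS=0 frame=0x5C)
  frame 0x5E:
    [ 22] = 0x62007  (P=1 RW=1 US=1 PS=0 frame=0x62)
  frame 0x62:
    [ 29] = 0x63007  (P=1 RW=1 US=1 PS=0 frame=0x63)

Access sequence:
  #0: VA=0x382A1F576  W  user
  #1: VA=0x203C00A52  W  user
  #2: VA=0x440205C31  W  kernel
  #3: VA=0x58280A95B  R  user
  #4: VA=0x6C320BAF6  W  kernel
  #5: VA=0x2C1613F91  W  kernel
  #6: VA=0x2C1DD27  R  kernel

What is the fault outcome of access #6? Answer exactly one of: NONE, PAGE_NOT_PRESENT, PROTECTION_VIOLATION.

Per-access translation:
#0 VA=0x382A1F576 (w,user):
  lvl0: tbl 0x2D, slot 14 ⇒ 0x31007 (P1/RW1/US1/PS0)
  lvl1: tbl 0x31, slot 21 ⇒ 0x34007 (P1/RW1/US1/PS0)
  lvl2: tbl 0x34, slot 31 ⇒ 0x35007 (P1/RW1/US1/PS0)
  ✓ 0x35576  — 3 lookups
#1 VA=0x203C00A52 (w,user):
  lvl0: tbl 0x2D, slot 8 ⇒ 0x39007 (P1/RW1/US1/PS0)
  lvl1: tbl 0x39, slot 30 ⇒ 0x13000 (P0/RW0/US0/PS0)
  ✗ PAGE_NOT_PRESENT  [2 reads]
#2 VA=0x440205C31 (w,kernel):
  lvl0: tbl 0x2D, slot 17 ⇒ 0x3C007 (P1/RW1/US1/PS0)
  lvl1: tbl 0x3C, slot 1 ⇒ 0x3F007 (P1/RW1/US1/PS0)
  lvl2: tbl 0x3F, slot 5 ⇒ 0x41007 (P1/RW1/US1/PS0)
  ✓ 0x41C31  — 3 lookups
#3 VA=0x58280A95B (r,user):
  lvl0: tbl 0x2D, slot 22 ⇒ 0x43007 (P1/RW1/US1/PS0)
  lvl1: tbl 0x43, slot 20 ⇒ 0x46007 (P1/RW1/US1/PS0)
  lvl2: tbl 0x46, slot 10 ⇒ 0x48007 (P1/RW1/US1/PS0)
  ✓ 0x4895B  — 3 lookups
#4 VA=0x6C320BAF6 (w,kernel):
  lvl0: tbl 0x2D, slot 27 ⇒ 0x4C007 (P1/RW1/US1/PS0)
  lvl1: tbl 0x4C, slot 25 ⇒ 0x4F007 (P1/RW1/US1/PS0)
  lvl2: tbl 0x4F, slot 11 ⇒ 0x53007 (P1/RW1/US1/PS0)
  ✓ 0x53AF6  — 3 lookups
#5 VA=0x2C1613F91 (w,kernel):
  lvl0: tbl 0x2D, slot 11 ⇒ 0x56007 (P1/RW1/US1/PS0)
  lvl1: tbl 0x56, slot 11 ⇒ 0x58007 (P1/RW1/US1/PS0)
  lvl2: tbl 0x58, slot 19 ⇒ 0x5C007 (P1/RW1/US1/PS0)
  ✓ 0x5CF91  — 3 lookups
#6 VA=0x2C1DD27 (r,kernel):
  lvl0: tbl 0x2D, slot 0 ⇒ 0x5E007 (P1/RW1/US1/PS0)
  lvl1: tbl 0x5E, slot 22 ⇒ 0x62007 (P1/RW1/US1/PS0)
  lvl2: tbl 0x62, slot 29 ⇒ 0x63007 (P1/RW1/US1/PS0)
  ✓ 0x63D27  — 3 lookups

Access #6 fault: NONE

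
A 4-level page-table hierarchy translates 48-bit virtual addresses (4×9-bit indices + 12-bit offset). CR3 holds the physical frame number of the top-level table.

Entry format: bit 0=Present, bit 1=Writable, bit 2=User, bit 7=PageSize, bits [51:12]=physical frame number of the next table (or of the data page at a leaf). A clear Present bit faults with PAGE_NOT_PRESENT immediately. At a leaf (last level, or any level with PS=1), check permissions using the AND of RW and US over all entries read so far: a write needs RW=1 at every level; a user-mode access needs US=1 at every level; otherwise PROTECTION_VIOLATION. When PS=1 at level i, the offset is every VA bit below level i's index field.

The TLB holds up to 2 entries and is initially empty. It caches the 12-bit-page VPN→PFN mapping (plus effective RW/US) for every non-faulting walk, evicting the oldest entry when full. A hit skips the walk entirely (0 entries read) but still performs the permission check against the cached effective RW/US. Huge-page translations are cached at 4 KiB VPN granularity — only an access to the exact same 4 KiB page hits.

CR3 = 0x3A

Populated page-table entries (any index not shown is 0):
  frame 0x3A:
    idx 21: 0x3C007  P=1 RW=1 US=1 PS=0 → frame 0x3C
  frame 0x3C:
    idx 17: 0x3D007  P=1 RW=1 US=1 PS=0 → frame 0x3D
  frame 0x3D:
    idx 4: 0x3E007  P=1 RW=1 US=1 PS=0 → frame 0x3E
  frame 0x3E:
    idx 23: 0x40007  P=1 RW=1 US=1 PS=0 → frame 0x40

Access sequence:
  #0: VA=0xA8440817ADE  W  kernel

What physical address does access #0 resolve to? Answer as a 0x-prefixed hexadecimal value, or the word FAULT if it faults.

Trace:
#0 VA=0xA8440817ADE (w,kernel):
  L0 @0x3A[21] → 0x3C007  P=1,RW=1,US=1,PS=0
  L1 @0x3C[17] → 0x3D007  P=1,RW=1,US=1,PS=0
  L2 @0x3D[4] → 0x3E007  P=1,RW=1,US=1,PS=0
  L3 @0x3E[23] → 0x40007  P=1,RW=1,US=1,PS=0
  ✓ 0x40ADE  — 4 lookups

Access #0 PA: 0x40ADE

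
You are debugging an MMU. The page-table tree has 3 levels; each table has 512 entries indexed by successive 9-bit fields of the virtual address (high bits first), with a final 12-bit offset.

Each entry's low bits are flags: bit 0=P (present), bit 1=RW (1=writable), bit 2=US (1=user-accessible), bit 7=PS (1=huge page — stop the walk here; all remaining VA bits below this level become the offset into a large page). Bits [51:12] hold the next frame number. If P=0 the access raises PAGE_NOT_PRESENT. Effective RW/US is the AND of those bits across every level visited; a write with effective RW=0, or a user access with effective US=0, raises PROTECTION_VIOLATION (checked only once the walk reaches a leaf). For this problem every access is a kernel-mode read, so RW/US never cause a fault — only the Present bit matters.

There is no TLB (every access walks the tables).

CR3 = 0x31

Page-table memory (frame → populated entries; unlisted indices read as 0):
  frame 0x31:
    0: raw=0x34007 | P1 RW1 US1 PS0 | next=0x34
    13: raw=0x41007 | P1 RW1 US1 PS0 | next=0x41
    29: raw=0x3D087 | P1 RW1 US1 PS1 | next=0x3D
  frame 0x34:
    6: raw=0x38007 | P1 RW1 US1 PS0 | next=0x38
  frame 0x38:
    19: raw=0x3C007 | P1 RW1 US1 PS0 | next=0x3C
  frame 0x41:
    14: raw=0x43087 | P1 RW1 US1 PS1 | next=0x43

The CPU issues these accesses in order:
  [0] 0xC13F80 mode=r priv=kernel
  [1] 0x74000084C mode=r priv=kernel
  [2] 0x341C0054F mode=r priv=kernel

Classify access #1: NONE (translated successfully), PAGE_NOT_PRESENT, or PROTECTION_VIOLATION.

Per-access translation:
#0 VA=0xC13F80 (r,kernel):
  L0 @0x31[0] → 0x34007  P=1,RW=1,US=1,PS=0
  L1 @0x34[6] → 0x38007  P=1,RW=1,US=1,PS=0
  L2 @0x38[19] → 0x3C007  P=1,RW=1,US=1,PS=0
  → PA=0x3CF80  (3 entries read)
#1 VA=0x74000084C (r,kernel):
  L0 @0x31[29] → 0x3D087  P=1,RW=1,US=1,PS=1
  → PA=0x3D84C (huge @L0)  (1 entries read)
#2 VA=0x341C0054F (r,kernel):
  L0 @0x31[13] → 0x41007  P=1,RW=1,US=1,PS=0
  L1 @0x41[14] → 0x43087  P=1,RW=1,US=1,PS=1
  → PA=0x4354F (huge @L1)  (2 entries read)

Access #1 fault: NONE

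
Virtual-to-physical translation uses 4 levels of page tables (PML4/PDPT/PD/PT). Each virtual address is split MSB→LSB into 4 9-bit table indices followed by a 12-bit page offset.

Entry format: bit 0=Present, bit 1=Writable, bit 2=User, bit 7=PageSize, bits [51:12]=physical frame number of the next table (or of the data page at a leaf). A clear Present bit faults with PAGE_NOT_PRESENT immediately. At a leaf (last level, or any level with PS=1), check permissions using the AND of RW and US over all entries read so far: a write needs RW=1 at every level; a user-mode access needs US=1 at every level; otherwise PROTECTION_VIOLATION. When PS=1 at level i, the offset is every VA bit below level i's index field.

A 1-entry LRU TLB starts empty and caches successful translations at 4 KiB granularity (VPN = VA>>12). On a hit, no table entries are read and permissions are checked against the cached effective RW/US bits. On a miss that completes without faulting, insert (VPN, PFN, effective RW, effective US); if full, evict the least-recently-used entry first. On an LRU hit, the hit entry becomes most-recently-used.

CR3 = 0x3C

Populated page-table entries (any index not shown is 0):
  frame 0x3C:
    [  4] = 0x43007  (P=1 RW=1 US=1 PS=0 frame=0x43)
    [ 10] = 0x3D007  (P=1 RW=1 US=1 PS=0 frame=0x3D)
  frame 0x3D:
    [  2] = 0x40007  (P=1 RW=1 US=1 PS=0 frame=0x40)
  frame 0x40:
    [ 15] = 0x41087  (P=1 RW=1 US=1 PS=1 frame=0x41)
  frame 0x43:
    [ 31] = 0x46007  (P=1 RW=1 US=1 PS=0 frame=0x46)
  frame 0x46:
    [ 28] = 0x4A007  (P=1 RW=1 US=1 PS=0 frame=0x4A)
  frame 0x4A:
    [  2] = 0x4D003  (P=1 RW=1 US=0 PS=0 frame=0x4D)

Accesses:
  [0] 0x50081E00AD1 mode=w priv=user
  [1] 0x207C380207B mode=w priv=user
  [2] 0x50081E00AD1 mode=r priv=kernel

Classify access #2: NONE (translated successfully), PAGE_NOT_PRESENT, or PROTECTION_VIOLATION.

Walk each access:
#0 VA=0x50081E00AD1 (w,user):
  L0: frame=0x3C idx=10 entry=0x3D007 [P=1 RW=1 US=1 PS=0]
  L1: frame=0x3D idx=2 entry=0x40007 [P=1 RW=1 US=1 PS=0]
  L2: frame=0x40 idx=15 entry=0x41087 [P=1 RW=1 US=1 PS=1]
  → PA=0x41AD1 (huge @L2)  (3 entries read)
#1 VA=0x207C380207B (w,user):
  L0: frame=0x3C idx=4 entry=0x43007 [P=1 RW=1 US=1 PS=0]
  L1: frame=0x43 idx=31 entry=0x46007 [P=1 RW=1 US=1 PS=0]
  L2: frame=0x46 idx=28 entry=0x4A007 [P=1 RW=1 US=1 PS=0]
  L3: frame=0x4A idx=2 entry=0x4D003 [P=1 RW=1 US=0 PS=0]
  ⇒ fault: PROTECTION_VIOLATION  — 4 lookups
#2 VA=0x50081E00AD1 (r,kernel):
  TLB hit vpn=0x50081E00 → PA=0x41AD1

Access #2 fault: NONE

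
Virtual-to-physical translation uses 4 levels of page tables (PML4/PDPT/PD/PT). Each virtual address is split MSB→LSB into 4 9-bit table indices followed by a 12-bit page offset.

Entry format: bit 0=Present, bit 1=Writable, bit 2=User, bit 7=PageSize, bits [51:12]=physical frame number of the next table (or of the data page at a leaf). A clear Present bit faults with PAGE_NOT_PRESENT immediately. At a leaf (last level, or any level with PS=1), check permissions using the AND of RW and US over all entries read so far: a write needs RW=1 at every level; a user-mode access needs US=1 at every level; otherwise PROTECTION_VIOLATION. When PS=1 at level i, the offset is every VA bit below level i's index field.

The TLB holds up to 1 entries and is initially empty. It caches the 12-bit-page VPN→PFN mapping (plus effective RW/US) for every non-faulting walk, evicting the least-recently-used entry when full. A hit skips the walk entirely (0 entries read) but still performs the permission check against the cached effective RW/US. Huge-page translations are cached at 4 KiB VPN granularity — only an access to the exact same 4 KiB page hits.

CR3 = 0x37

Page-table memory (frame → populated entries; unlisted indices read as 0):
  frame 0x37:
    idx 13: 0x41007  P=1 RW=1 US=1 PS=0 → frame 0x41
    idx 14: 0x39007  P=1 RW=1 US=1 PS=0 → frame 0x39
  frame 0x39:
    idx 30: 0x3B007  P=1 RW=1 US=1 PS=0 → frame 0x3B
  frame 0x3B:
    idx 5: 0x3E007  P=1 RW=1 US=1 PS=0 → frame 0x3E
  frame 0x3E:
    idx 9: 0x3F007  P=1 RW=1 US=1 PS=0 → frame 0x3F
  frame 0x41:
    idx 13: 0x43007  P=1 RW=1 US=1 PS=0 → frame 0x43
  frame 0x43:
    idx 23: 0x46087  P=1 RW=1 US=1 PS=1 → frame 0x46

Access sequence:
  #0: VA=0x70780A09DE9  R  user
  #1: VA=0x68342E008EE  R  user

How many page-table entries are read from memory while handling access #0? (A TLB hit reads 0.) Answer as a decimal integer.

Per-access translation:
#0 VA=0x70780A09DE9 (r,user):
  L0 @0x37[14] → 0x39007  P=1,RW=1,US=1,PS=0
  L1 @0x39[30] → 0x3B007  P=1,RW=1,US=1,PS=0
  L2 @0x3B[5] → 0x3E007  P=1,RW=1,US=1,PS=0
  L3 @0x3E[9] → 0x3F007  P=1,RW=1,US=1,PS=0
  ✓ 0x3FDE9  — 4 lookups
#1 VA=0x68342E008EE (r,user):
  L0 @0x37[13] → 0x41007  P=1,RW=1,US=1,PS=0
  L1 @0x41[13] → 0x43007  P=1,RW=1,US=1,PS=0
  L2 @0x43[23] → 0x46087  P=1,RW=1,US=1,PS=1
  ✓ 0x468EE (huge @L2)  — 3 lookups

Entries read for #0: 4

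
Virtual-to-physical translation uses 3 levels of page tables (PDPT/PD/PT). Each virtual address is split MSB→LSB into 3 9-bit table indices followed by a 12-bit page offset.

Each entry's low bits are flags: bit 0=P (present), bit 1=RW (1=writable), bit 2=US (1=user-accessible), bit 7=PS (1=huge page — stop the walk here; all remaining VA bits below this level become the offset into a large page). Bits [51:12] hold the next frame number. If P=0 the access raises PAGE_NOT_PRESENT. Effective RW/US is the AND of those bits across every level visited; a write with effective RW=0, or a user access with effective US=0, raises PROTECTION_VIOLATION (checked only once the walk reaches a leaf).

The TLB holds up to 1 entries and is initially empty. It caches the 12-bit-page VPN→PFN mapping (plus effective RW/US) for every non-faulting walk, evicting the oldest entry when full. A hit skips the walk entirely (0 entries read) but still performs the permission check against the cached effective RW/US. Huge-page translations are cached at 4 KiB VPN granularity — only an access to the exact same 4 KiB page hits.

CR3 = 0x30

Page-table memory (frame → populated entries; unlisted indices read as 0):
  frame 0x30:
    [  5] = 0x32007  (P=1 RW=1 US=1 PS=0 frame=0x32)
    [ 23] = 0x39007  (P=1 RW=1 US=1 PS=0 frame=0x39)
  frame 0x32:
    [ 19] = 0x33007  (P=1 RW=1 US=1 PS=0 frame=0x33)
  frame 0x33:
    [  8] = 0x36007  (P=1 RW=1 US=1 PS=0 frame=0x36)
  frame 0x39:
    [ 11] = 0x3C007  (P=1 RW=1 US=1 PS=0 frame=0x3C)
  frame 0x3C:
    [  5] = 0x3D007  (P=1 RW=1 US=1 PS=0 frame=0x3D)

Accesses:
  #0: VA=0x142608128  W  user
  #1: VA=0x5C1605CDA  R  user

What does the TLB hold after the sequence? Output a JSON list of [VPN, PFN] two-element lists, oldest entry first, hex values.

Walk each access:
#0 VA=0x142608128 (w,user):
  lvl0: tbl 0x30, slot 5 ⇒ 0x32007 (P1/RW1/US1/PS0)
  lvl1: tbl 0x32, slot 19 ⇒ 0x33007 (P1/RW1/US1/PS0)
  lvl2: tbl 0x33, slot 8 ⇒ 0x36007 (P1/RW1/US1/PS0)
  → PA=0x36128  (3 entries read)
#1 VA=0x5C1605CDA (r,user):
  lvl0: tbl 0x30, slot 23 ⇒ 0x39007 (P1/RW1/US1/PS0)
  lvl1: tbl 0x39, slot 11 ⇒ 0x3C007 (P1/RW1/US1/PS0)
  lvl2: tbl 0x3C, slot 5 ⇒ 0x3D007 (P1/RW1/US1/PS0)
  → PA=0x3DCDA  (3 entries read)

TLB: [["0x5C1605", "0x3D"]]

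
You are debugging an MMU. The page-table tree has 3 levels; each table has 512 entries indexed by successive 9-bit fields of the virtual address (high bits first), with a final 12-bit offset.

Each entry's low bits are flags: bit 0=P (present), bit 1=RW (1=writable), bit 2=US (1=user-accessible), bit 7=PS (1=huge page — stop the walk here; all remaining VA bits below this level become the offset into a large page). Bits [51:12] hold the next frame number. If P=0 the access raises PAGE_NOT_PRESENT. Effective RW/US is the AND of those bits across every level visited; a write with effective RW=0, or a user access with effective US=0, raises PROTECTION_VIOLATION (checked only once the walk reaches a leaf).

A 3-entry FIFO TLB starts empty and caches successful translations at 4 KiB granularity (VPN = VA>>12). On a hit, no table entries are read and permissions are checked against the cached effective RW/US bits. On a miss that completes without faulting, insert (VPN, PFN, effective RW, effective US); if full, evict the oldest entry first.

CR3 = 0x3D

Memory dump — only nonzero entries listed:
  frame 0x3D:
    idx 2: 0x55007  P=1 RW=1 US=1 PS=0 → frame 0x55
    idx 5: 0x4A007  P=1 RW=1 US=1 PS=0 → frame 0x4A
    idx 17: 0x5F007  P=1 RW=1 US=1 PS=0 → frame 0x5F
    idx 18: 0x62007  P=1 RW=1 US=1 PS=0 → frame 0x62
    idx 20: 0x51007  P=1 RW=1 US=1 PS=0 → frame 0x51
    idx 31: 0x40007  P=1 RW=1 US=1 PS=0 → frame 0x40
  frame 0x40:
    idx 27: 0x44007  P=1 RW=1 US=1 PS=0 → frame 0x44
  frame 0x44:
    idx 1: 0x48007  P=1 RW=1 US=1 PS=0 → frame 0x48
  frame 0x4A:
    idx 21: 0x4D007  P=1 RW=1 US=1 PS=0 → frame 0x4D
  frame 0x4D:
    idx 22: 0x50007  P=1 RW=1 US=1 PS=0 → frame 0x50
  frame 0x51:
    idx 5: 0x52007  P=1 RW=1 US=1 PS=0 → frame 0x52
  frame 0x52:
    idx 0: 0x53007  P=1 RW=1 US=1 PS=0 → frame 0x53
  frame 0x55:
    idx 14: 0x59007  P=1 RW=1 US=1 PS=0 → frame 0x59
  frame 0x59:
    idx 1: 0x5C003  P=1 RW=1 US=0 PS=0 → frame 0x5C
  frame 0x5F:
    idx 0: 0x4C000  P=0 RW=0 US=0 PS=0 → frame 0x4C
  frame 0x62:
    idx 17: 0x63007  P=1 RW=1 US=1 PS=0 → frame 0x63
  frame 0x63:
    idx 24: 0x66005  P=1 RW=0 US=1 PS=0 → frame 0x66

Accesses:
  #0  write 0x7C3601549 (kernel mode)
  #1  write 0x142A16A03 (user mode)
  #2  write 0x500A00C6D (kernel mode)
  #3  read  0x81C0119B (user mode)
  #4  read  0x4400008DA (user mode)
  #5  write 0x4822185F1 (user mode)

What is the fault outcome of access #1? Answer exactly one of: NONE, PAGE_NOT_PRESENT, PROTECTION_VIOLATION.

Walk each access:
#0 VA=0x7C3601549 (w,kernel):
  lvl0: tbl 0x3D, slot 31 ⇒ 0x40007 (P1/RW1/US1/PS0)
  lvl1: tbl 0x40, slot 27 ⇒ 0x44007 (P1/RW1/US1/PS0)
  lvl2: tbl 0x44, slot 1 ⇒ 0x48007 (P1/RW1/US1/PS0)
  → PA=0x48549  (3 entries read)
#1 VA=0x142A16A03 (w,user):
  lvl0: tbl 0x3D, slot 5 ⇒ 0x4A007 (P1/RW1/US1/PS0)
  lvl1: tbl 0x4A, slot 21 ⇒ 0x4D007 (P1/RW1/US1/PS0)
  lvl2: tbl 0x4D, slot 22 ⇒ 0x50007 (P1/RW1/US1/PS0)
  → PA=0x50A03  (3 entries read)
#2 VA=0x500A00C6D (w,kernel):
  lvl0: tbl 0x3D, slot 20 ⇒ 0x51007 (P1/RW1/US1/PS0)
  lvl1: tbl 0x51, slot 5 ⇒ 0x52007 (P1/RW1/US1/PS0)
  lvl2: tbl 0x52, slot 0 ⇒ 0x53007 (P1/RW1/US1/PS0)
  → PA=0x53C6D  (3 entries read)
#3 VA=0x81C0119B (r,user):
  lvl0: tbl 0x3D, slot 2 ⇒ 0x55007 (P1/RW1/US1/PS0)
  lvl1: tbl 0x55, slot 14 ⇒ 0x59007 (P1/RW1/US1/PS0)
  lvl2: tbl 0x59, slot 1 ⇒ 0x5C003 (P1/RW1/US0/PS0)
  ⇒ fault: PROTECTION_VIOLATION  — 3 lookups
#4 VA=0x4400008DA (r,user):
  lvl0: tbl 0x3D, slot 17 ⇒ 0x5F007 (P1/RW1/US1/PS0)
  lvl1: tbl 0x5F, slot 0 ⇒ 0x4C000 (P0/RW0/US0/PS0)
  ⇒ fault: PAGE_NOT_PRESENT  — 2 lookups
#5 VA=0x4822185F1 (w,user):
  lvl0: tbl 0x3D, slot 18 ⇒ 0x62007 (P1/RW1/US1/PS0)
  lvl1: tbl 0x62, slot 17 ⇒ 0x63007 (P1/RW1/US1/PS0)
  lvl2: tbl 0x63, slot 24 ⇒ 0x66005 (P1/RW0/US1/PS0)
  ⇒ fault: PROTECTION_VIOLATION  — 3 lookups

Access #1 fault: NONE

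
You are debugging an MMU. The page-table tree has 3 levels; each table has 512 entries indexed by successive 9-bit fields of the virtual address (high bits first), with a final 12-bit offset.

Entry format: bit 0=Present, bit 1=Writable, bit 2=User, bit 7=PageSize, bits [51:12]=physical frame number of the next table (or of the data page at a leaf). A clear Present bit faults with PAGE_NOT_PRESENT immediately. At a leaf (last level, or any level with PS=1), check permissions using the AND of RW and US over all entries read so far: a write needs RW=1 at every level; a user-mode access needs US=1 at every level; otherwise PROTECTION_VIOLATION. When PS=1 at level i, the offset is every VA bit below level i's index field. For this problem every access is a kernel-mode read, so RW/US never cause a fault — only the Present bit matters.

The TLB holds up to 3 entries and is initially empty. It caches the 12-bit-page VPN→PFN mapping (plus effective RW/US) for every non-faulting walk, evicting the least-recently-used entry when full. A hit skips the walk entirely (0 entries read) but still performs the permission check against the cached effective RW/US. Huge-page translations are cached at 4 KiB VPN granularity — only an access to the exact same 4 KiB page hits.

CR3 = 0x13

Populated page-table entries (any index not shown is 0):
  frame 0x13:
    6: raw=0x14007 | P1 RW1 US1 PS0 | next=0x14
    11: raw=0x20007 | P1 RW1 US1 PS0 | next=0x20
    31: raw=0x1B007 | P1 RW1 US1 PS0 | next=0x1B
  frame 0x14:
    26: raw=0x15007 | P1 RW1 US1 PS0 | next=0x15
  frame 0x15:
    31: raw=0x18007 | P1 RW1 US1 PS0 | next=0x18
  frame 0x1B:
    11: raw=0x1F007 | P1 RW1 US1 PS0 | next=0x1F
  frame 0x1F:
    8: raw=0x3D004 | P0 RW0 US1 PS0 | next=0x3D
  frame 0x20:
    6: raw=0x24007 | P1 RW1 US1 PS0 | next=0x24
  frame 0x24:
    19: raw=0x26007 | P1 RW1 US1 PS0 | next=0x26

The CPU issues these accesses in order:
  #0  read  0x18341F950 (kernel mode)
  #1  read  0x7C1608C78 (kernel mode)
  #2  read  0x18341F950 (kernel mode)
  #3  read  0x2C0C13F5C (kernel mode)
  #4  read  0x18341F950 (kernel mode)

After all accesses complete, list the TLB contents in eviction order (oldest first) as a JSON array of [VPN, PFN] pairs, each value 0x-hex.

Walk each access:
#0 VA=0x18341F950 (r,kernel):
  lvl0: tbl 0x13, slot 6 ⇒ 0x14007 (P1/RW1/US1/PS0)
  lvl1: tbl 0x14, slot 26 ⇒ 0x15007 (P1/RW1/US1/PS0)
  lvl2: tbl 0x15, slot 31 ⇒ 0x18007 (P1/RW1/US1/PS0)
  → PA=0x18950  (3 entries read)
#1 VA=0x7C1608C78 (r,kernel):
  lvl0: tbl 0x13, slot 31 ⇒ 0x1B007 (P1/RW1/US1/PS0)
  lvl1: tbl 0x1B, slot 11 ⇒ 0x1F007 (P1/RW1/US1/PS0)
  lvl2: tbl 0x1F, slot 8 ⇒ 0x3D004 (P0/RW0/US1/PS0)
  ⇒ fault: PAGE_NOT_PRESENT  — 3 lookups
#2 VA=0x18341F950 (r,kernel):
  TLB hit vpn=0x18341F → PA=0x18950
#3 VA=0x2C0C13F5C (r,kernel):
  lvl0: tbl 0x13, slot 11 ⇒ 0x20007 (P1/RW1/US1/PS0)
  lvl1: tbl 0x20, slot 6 ⇒ 0x24007 (P1/RW1/US1/PS0)
  lvl2: tbl 0x24, slot 19 ⇒ 0x26007 (P1/RW1/US1/PS0)
  → PA=0x26F5C  (3 entries read)
#4 VA=0x18341F950 (r,kernel):
  TLB hit vpn=0x18341F → PA=0x18950

TLB: [["0x2C0C13", "0x26"], ["0x18341F", "0x18"]]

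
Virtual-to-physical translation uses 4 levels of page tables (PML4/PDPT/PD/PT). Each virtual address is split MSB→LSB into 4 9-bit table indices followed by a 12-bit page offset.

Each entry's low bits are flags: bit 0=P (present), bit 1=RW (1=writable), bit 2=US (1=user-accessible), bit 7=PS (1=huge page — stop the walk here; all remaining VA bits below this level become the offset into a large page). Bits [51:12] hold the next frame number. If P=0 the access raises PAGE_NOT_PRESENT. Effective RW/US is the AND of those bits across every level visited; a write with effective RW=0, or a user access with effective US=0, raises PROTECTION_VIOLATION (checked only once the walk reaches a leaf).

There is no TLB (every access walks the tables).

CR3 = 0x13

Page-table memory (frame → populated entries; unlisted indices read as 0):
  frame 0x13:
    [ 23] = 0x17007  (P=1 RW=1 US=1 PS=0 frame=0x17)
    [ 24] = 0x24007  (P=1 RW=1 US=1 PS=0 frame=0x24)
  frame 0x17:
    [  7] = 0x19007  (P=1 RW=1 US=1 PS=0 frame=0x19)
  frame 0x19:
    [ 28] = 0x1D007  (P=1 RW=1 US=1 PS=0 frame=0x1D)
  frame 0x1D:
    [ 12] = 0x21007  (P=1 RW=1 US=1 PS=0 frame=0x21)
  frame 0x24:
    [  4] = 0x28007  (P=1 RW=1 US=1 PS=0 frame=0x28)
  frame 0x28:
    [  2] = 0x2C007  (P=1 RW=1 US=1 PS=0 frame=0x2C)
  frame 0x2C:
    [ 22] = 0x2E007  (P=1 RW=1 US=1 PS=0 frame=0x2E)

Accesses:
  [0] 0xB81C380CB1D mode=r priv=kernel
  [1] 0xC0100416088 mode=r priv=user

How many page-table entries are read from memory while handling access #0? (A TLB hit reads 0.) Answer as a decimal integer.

Trace:
#0 VA=0xB81C380CB1D (r,kernel):
  L0 @0x13[23] → 0x17007  P=1,RW=1,US=1,PS=0
  L1 @0x17[7] → 0x19007  P=1,RW=1,US=1,PS=0
  L2 @0x19[28] → 0x1D007  P=1,RW=1,US=1,PS=0
  L3 @0x1D[12] → 0x21007  P=1,RW=1,US=1,PS=0
  ✓ 0x21B1D  — 4 lookups
#1 VA=0xC0100416088 (r,user):
  L0 @0x13[24] → 0x24007  P=1,RW=1,US=1,PS=0
  L1 @0x24[4] → 0x28007  P=1,RW=1,US=1,PS=0
  L2 @0x28[2] → 0x2C007  P=1,RW=1,US=1,PS=0
  L3 @0x2C[22] → 0x2E007  P=1,RW=1,US=1,PS=0
  ✓ 0x2E088  — 4 lookups

Entries read for #0: 4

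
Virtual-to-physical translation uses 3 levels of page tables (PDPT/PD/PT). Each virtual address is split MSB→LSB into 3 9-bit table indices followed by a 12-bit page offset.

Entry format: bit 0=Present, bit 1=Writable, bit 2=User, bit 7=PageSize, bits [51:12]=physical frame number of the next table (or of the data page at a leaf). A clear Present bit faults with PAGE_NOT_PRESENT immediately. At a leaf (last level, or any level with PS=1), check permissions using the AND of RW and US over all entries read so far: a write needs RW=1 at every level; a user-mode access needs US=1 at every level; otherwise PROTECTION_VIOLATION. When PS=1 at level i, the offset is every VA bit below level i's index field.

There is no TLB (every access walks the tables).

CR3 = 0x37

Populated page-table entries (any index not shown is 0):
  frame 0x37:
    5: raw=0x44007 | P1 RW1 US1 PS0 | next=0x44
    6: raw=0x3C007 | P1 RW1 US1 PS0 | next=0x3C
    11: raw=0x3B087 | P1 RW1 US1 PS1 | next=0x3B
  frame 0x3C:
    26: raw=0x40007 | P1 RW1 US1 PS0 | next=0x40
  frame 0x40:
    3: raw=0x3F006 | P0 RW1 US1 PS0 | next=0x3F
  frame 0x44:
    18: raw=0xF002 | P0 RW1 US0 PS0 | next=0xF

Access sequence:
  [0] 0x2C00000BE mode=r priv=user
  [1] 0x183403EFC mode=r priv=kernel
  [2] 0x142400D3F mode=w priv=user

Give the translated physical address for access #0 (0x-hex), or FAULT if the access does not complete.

Walk each access:
#0 VA=0x2C00000BE (r,user):
  lvl0: tbl 0x37, slot 11 ⇒ 0x3B087 (P1/RW1/US1/PS1)
  ✓ 0x3B0BE (huge @L0)  — 1 lookups
#1 VA=0x183403EFC (r,kernel):
  lvl0: tbl 0x37, slot 6 ⇒ 0x3C007 (P1/RW1/US1/PS0)
  lvl1: tbl 0x3C, slot 26 ⇒ 0x40007 (P1/RW1/US1/PS0)
  lvl2: tbl 0x40, slot 3 ⇒ 0x3F006 (P0/RW1/US1/PS0)
  ✗ PAGE_NOT_PRESENT  [3 reads]
#2 VA=0x142400D3F (w,user):
  lvl0: tbl 0x37, slot 5 ⇒ 0x44007 (P1/RW1/US1/PS0)
  lvl1: tbl 0x44, slot 18 ⇒ 0xF002 (P0/RW1/US0/PS0)
  ✗ PAGE_NOT_PRESENT  [2 reads]

Access #0 PA: 0x3B0BE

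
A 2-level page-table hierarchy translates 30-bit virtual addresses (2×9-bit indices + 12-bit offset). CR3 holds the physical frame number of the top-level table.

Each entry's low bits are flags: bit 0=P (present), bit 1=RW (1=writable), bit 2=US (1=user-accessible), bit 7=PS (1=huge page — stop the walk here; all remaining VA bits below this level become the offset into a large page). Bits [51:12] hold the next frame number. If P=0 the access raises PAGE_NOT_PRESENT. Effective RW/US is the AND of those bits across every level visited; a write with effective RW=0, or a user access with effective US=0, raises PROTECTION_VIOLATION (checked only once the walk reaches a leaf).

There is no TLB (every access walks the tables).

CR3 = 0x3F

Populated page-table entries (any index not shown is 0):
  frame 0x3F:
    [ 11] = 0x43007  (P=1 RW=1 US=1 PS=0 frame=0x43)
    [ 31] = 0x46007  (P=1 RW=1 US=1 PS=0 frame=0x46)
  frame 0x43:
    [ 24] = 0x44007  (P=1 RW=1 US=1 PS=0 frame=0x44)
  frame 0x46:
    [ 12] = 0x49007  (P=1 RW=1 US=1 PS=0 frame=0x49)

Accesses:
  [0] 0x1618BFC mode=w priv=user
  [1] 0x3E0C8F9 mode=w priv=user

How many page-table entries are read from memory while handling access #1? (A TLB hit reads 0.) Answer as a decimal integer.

Trace:
#0 VA=0x1618BFC (w,user):
  L0: frame=0x3F idx=11 entry=0x43007 [P=1 RW=1 US=1 PS=0]
  L1: frame=0x43 idx=24 entry=0x44007 [P=1 RW=1 US=1 PS=0]
  ✓ 0x44BFC  — 2 lookups
#1 VA=0x3E0C8F9 (w,user):
  L0: frame=0x3F idx=31 entry=0x46007 [P=1 RW=1 US=1 PS=0]
  L1: frame=0x46 idx=12 entry=0x49007 [P=1 RW=1 US=1 PS=0]
  ✓ 0x498F9  — 2 lookups

Entries read for #1: 2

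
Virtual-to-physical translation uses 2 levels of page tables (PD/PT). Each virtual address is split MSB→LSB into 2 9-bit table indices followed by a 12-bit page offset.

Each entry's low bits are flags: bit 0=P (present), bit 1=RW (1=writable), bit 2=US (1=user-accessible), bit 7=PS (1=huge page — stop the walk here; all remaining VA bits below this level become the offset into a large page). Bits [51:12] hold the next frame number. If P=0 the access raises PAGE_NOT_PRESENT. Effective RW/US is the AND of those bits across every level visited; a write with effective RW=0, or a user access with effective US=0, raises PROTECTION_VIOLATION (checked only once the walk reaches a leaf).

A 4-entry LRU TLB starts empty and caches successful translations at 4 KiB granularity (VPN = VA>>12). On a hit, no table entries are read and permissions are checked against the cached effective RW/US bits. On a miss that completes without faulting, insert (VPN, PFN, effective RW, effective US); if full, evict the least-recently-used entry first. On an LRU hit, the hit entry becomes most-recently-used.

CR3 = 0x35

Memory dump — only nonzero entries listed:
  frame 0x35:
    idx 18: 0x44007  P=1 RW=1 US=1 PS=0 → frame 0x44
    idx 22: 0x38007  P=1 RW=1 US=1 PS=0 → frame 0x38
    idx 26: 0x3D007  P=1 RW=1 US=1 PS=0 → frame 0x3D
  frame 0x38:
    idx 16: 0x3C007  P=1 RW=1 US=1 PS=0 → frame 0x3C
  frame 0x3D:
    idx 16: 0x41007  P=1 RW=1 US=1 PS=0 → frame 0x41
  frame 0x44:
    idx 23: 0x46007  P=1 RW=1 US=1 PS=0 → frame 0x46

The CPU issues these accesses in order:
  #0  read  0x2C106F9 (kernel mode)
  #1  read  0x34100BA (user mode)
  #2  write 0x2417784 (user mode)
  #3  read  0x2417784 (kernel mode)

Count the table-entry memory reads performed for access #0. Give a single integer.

Per-access translation:
#0 VA=0x2C106F9 (r,kernel):
  L0: frame=0x35 idx=22 entry=0x38007 [P=1 RW=1 US=1 PS=0]
  L1: frame=0x38 idx=16 entry=0x3C007 [P=1 RW=1 US=1 PS=0]
  ✓ 0x3C6F9  — 2 lookups
#1 VA=0x34100BA (r,user):
  L0: frame=0x35 idx=26 entry=0x3D007 [P=1 RW=1 US=1 PS=0]
  L1: frame=0x3D idx=16 entry=0x41007 [P=1 RW=1 US=1 PS=0]
  ✓ 0x410BA  — 2 lookups
#2 VA=0x2417784 (w,user):
  L0: frame=0x35 idx=18 entry=0x44007 [P=1 RW=1 US=1 PS=0]
  L1: frame=0x44 idx=23 entry=0x46007 [P=1 RW=1 US=1 PS=0]
  ✓ 0x46784  — 2 lookups
#3 VA=0x2417784 (r,kernel):
  TLB hit vpn=0x2417 → PA=0x46784

Entries read for #0: 2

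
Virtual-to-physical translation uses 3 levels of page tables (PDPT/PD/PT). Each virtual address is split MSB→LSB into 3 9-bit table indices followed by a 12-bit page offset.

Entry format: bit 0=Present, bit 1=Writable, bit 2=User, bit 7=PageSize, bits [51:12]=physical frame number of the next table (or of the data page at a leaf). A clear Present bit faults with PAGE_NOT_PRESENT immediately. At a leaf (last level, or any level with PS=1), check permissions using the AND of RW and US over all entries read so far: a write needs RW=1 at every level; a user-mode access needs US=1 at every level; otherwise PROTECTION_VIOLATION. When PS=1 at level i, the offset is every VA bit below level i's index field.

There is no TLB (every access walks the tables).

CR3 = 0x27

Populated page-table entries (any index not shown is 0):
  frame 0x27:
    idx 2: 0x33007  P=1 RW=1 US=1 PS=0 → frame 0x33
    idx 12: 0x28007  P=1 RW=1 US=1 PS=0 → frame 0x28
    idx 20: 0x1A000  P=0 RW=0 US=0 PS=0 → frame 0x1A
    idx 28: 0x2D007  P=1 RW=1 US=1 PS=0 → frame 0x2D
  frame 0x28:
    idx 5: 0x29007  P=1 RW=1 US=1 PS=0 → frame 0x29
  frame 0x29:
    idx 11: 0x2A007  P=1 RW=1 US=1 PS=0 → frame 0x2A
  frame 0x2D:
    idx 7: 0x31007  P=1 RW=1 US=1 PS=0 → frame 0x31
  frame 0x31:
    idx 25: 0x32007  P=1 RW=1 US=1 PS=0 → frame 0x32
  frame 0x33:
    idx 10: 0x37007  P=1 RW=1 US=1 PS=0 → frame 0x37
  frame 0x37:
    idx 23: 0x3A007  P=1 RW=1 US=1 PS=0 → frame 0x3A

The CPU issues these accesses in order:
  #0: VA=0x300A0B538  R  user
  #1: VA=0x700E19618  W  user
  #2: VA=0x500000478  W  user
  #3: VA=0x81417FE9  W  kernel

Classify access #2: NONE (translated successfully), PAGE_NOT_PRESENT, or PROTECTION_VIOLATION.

Trace:
#0 VA=0x300A0B538 (r,user):
  [0] read 0x27 idx=12: raw=0x28007 flags P=1 W=1 U=1 S=0
  [1] read 0x28 idx=5: raw=0x29007 flags P=1 W=1 U=1 S=0
  [2] read 0x29 idx=11: raw=0x2A007 flags P=1 W=1 U=1 S=0
  ⇒ phys 0x2A538  [3 reads]
#1 VA=0x700E19618 (w,user):
  [0] read 0x27 idx=28: raw=0x2D007 flags P=1 W=1 U=1 S=0
  [1] read 0x2D idx=7: raw=0x31007 flags P=1 W=1 U=1 S=0
  [2] read 0x31 idx=25: raw=0x32007 flags P=1 W=1 U=1 S=0
  ⇒ phys 0x32618  [3 reads]
#2 VA=0x500000478 (w,user):
  [0] read 0x27 idx=20: raw=0x1A000 flags P=0 W=0 U=0 S=0
  ✗ PAGE_NOT_PRESENT  [1 reads]
#3 VA=0x81417FE9 (w,kernel):
  [0] read 0x27 idx=2: raw=0x33007 flags P=1 W=1 U=1 S=0
  [1] read 0x33 idx=10: raw=0x37007 flags P=1 W=1 U=1 S=0
  [2] read 0x37 idx=23: raw=0x3A007 flags P=1 W=1 U=1 S=0
  ⇒ phys 0x3AFE9  [3 reads]

Access #2 fault: PAGE_NOT_PRESENT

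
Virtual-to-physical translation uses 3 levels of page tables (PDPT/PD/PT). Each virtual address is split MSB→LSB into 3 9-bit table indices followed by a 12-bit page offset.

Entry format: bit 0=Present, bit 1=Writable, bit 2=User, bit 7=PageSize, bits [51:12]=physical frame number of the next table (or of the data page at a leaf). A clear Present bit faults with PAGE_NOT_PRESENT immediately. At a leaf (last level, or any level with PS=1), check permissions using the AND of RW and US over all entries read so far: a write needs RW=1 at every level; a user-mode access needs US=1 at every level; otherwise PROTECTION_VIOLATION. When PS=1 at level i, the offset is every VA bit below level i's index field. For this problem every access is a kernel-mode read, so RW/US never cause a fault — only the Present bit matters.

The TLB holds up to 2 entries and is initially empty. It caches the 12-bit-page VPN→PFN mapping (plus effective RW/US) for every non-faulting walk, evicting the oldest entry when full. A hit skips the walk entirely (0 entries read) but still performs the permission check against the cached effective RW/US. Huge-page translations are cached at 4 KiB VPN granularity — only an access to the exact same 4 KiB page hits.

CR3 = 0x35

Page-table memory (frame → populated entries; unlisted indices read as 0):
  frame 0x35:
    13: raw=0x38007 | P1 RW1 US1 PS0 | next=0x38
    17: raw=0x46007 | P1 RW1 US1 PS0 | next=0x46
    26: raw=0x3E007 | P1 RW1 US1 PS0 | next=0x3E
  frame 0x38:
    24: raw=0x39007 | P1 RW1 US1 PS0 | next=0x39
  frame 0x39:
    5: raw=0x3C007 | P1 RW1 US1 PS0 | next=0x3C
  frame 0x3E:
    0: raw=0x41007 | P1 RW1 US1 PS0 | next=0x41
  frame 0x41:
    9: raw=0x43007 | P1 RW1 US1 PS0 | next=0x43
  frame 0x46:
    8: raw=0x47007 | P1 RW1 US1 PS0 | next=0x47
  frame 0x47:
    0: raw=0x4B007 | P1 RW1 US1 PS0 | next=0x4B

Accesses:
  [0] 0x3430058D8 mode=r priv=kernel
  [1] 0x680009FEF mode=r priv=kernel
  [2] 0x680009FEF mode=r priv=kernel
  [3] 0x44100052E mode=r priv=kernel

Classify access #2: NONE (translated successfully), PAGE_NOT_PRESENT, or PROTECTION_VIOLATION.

Per-access translation:
#0 VA=0x3430058D8 (r,kernel):
  lvl0: tbl 0x35, slot 13 ⇒ 0x38007 (P1/RW1/US1/PS0)
  lvl1: tbl 0x38, slot 24 ⇒ 0x39007 (P1/RW1/US1/PS0)
  lvl2: tbl 0x39, slot 5 ⇒ 0x3C007 (P1/RW1/US1/PS0)
  → PA=0x3C8D8  (3 entries read)
#1 VA=0x680009FEF (r,kernel):
  lvl0: tbl 0x35, slot 26 ⇒ 0x3E007 (P1/RW1/US1/PS0)
  lvl1: tbl 0x3E, slot 0 ⇒ 0x41007 (P1/RW1/US1/PS0)
  lvl2: tbl 0x41, slot 9 ⇒ 0x43007 (P1/RW1/US1/PS0)
  → PA=0x43FEF  (3 entries read)
#2 VA=0x680009FEF (r,kernel):
  TLB hit vpn=0x680009 → PA=0x43FEF
#3 VA=0x44100052E (r,kernel):
  lvl0: tbl 0x35, slot 17 ⇒ 0x46007 (P1/RW1/US1/PS0)
  lvl1: tbl 0x46, slot 8 ⇒ 0x47007 (P1/RW1/US1/PS0)
  lvl2: tbl 0x47, slot 0 ⇒ 0x4B007 (P1/RW1/US1/PS0)
  → PA=0x4B52E  (3 entries read)

Access #2 fault: NONE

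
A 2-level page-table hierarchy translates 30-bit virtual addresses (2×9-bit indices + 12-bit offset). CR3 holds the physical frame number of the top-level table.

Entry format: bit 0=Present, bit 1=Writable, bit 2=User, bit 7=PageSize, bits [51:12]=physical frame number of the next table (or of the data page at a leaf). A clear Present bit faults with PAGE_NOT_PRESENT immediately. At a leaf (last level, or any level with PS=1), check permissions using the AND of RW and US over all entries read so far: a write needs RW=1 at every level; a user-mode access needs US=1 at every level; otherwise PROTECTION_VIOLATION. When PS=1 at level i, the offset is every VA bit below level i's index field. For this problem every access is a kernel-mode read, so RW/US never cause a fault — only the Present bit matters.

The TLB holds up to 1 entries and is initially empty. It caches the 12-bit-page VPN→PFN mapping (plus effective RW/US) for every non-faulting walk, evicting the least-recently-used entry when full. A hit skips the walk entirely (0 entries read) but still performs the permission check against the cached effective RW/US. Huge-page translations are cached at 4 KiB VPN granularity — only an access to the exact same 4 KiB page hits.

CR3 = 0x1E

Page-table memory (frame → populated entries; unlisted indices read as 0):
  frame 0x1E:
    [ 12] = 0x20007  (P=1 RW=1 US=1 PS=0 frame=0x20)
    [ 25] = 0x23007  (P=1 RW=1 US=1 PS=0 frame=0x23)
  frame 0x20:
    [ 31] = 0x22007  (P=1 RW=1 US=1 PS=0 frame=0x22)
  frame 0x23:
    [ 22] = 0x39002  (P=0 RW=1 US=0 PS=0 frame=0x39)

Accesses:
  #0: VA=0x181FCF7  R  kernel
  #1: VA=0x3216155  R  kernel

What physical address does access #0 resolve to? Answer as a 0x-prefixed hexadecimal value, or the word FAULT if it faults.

Trace:
#0 VA=0x181FCF7 (r,kernel):
  lvl0: tbl 0x1E, slot 12 ⇒ 0x20007 (P1/RW1/US1/PS0)
  lvl1: tbl 0x20, slot 31 ⇒ 0x22007 (P1/RW1/US1/PS0)
  ⇒ phys 0x22CF7  [2 reads]
#1 VA=0x3216155 (r,kernel):
  lvl0: tbl 0x1E, slot 25 ⇒ 0x23007 (P1/RW1/US1/PS0)
  lvl1: tbl 0x23, slot 22 ⇒ 0x39002 (P0/RW1/US0/PS0)
  ⇒ fault: PAGE_NOT_PRESENT  — 2 lookups

Access #0 PA: 0x22CF7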